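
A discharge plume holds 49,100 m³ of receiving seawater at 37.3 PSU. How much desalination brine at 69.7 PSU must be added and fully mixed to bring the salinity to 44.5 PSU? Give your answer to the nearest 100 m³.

14000 m³

Salt balance: 49,100×37.3 + V×69.7 = (49,100+V)×44.5
1,831,430 + 69.7V = 2,184,950 + 44.5V
353,520 = 25.2V
V = 14,028.57 m³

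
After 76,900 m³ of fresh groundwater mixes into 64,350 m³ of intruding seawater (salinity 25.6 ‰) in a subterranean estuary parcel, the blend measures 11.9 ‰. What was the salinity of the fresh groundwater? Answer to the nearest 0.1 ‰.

0.4 ‰

Salt balance: 64,350×25.6 + 76,900×S = 141,250×11.9
1,647,360 + 76,900·S = 1,680,875
S = (1,680,875 − 1,647,360) / 76,900 = 0.4358 ‰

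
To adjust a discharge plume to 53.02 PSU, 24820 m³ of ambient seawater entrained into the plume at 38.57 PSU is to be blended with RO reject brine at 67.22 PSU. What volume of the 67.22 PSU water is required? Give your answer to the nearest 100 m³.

25300 m³

Salt balance: 24,820×38.57 + V×67.22 = (24,820+V)×53.02
957,307.4 + 67.22V = 1,315,956.4 + 53.02V
358,649 = 14.2V
V = 25,256.97 m³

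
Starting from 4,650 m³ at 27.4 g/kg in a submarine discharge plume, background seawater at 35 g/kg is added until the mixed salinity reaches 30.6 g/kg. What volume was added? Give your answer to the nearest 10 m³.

Salt balance: 4,650×27.4 + V×35 = (4,650+V)×30.6
127,410 + 35V = 142,290 + 30.6V
14,880 = 4.4V
V = 3,381.82 m³

3380 m³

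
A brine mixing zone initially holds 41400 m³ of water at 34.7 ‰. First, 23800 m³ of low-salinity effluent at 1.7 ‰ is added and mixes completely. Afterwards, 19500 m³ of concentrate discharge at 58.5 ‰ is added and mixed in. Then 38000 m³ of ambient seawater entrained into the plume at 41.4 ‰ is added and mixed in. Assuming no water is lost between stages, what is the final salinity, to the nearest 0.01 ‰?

Weighted by volume,
Initial salt = 41,400×34.7 = 1,436,580
After stage 1: salt = 1,436,580 + 23,800×1.7 = 1,477,040; volume = 65,200 m³; S = 22.654 ‰
After stage 2: salt = 1,477,040 + 19,500×58.5 = 2,617,790; volume = 84,700 m³; S = 30.907 ‰
After stage 3: salt = 2,617,790 + 38,000×41.4 = 4,190,990; volume = 122,700 m³
S = 4,190,990 / 122,700 = 34.1564 ‰

34.16 ‰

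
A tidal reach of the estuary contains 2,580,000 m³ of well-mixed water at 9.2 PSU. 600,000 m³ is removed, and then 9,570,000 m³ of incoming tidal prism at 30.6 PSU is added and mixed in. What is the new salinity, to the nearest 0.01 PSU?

Remaining after removal: 1,980,000 m³ at 9.2 PSU (salt = 18,216,000)
After addition: salt = 18,216,000 + 9,570,000×30.6 = 311,058,000; volume = 11,550,000 m³
S = 311,058,000 / 11,550,000 = 26.9314 PSU

26.93 PSU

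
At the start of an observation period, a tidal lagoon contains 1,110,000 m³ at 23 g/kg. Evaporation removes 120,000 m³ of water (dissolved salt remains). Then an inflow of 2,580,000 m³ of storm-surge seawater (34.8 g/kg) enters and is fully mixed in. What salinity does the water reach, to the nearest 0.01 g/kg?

32.30 g/kg

After evaporation: salt = 1,110,000×23 = 25,530,000; volume = 1,110,000 − 120,000 = 990,000 m³
After mixing: salt = 25,530,000 + 2,580,000×34.8 = 115,314,000; volume = 990,000 + 2,580,000 = 3,570,000 m³
S = 115,314,000 / 3,570,000 = 32.3008 g/kg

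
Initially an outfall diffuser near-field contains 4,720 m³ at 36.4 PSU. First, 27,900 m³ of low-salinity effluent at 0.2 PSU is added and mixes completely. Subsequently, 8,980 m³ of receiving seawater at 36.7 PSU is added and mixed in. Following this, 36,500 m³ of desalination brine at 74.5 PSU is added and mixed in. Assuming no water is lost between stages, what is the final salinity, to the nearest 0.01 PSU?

41.31 PSU

Mass of salt is conserved:
Initial salt = 4,720×36.4 = 171,808
After stage 1: salt = 171,808 + 27,900×0.2 = 177,388; volume = 32,620 m³; S = 5.438 PSU
After stage 2: salt = 177,388 + 8,980×36.7 = 506,954; volume = 41,600 m³; S = 12.186 PSU
After stage 3: salt = 506,954 + 36,500×74.5 = 3,226,204; volume = 78,100 m³
S = 3,226,204 / 78,100 = 41.3086 PSU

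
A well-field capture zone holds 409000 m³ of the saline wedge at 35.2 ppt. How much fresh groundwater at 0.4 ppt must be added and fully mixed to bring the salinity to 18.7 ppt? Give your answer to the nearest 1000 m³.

369000 m³

Salt balance: 409,000×35.2 + V×0.4 = (409,000+V)×18.7
14,396,800 + 0.4V = 7,648,300 + 18.7V
6,748,500 = 18.3V
V = 368,770.49 m³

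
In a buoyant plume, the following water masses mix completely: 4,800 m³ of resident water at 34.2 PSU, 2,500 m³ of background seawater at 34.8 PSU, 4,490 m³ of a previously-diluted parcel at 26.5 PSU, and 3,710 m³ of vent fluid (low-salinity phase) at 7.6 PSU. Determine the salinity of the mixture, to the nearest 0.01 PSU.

25.70 PSU

Weighted by volume,
salt = 4,800×34.2 + 2,500×34.8 + 4,490×26.5 + 3,710×7.6 = 164,160 + 87,000 + 118,985 + 28,196 = 398,341
volume = 4,800 + 2,500 + 4,490 + 3,710 = 15,500 m³
S = 398,341 / 15,500 = 25.6994 PSU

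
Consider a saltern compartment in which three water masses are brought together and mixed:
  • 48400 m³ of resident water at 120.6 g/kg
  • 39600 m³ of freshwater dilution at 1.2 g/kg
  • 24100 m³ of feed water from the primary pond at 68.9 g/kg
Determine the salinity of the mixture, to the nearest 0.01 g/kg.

67.31 g/kg

By conservation of dissolved salt,
salt = 48,400×120.6 + 39,600×1.2 + 24,100×68.9 = 5,837,040 + 47,520 + 1,660,490 = 7,545,050
volume = 48,400 + 39,600 + 24,100 = 112,100 m³
S = 7,545,050 / 112,100 = 67.3064 g/kg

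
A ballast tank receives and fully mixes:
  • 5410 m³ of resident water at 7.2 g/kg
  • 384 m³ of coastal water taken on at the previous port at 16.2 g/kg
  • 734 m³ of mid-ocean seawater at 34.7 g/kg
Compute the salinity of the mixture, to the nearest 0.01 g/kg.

Conserving salt mass:
salt = 5,410×7.2 + 384×16.2 + 734×34.7 = 38,952 + 6,220.8 + 25,469.8 = 70,642.6
volume = 5,410 + 384 + 734 = 6,528 m³
S = 70,642.6 / 6,528 = 10.8215 g/kg

10.82 g/kg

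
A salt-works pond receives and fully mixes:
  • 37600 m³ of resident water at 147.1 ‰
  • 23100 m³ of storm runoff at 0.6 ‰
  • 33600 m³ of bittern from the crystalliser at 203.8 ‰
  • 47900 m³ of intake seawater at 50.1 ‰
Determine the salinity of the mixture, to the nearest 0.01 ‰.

Mass of salt is conserved:
salt = 37,600×147.1 + 23,100×0.6 + 33,600×203.8 + 47,900×50.1 = 5,530,960 + 13,860 + 6,847,680 + 2,399,790 = 14,792,290
volume = 37,600 + 23,100 + 33,600 + 47,900 = 142,200 m³
S = 14,792,290 / 142,200 = 104.0245 ‰

104.02 ‰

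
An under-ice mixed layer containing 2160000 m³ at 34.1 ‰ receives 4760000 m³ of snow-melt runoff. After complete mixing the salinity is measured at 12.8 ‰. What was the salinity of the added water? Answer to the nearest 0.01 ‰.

Salt balance: 2,160,000×34.1 + 4,760,000×S = 6,920,000×12.8
73,656,000 + 4,760,000·S = 88,576,000
S = (88,576,000 − 73,656,000) / 4,760,000 = 3.1345 ‰

3.13 ‰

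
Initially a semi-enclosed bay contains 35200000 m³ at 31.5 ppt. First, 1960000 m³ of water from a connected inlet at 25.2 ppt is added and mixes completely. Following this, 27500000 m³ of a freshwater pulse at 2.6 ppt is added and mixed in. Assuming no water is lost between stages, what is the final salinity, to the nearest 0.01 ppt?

19.02 ppt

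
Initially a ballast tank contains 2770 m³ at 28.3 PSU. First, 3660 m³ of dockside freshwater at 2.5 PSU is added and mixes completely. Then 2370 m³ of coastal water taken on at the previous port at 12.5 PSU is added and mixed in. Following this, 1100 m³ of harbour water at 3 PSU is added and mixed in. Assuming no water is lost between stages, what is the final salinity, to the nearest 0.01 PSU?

Total salt / total volume:
Initial salt = 2,770×28.3 = 78,391
After stage 1: salt = 78,391 + 3,660×2.5 = 87,541; volume = 6,430 m³; S = 13.614 PSU
After stage 2: salt = 87,541 + 2,370×12.5 = 117,166; volume = 8,800 m³; S = 13.314 PSU
After stage 3: salt = 117,166 + 1,100×3 = 120,466; volume = 9,900 m³
S = 120,466 / 9,900 = 12.1683 PSU

12.17 PSU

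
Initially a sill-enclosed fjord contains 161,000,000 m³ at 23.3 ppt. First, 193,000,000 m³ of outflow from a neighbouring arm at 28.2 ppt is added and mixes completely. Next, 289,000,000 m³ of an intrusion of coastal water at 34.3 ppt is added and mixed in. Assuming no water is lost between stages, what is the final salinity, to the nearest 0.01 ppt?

29.71 ppt

Weighted by volume,
Initial salt = 161,000,000×23.3 = 3,751,300,000
After stage 1: salt = 3,751,300,000 + 193,000,000×28.2 = 9,193,900,000; volume = 354,000,000 m³; S = 25.971 ppt
After stage 2: salt = 9,193,900,000 + 289,000,000×34.3 = 19,106,600,000; volume = 643,000,000 m³
S = 19,106,600,000 / 643,000,000 = 29.7148 ppt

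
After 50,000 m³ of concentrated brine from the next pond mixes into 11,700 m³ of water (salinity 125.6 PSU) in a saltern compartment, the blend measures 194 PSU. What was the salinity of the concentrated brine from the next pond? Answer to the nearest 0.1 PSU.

210.0 PSU

Salt balance: 11,700×125.6 + 50,000×S = 61,700×194
1,469,520 + 50,000·S = 11,969,800
S = (11,969,800 − 1,469,520) / 50,000 = 210.0056 PSU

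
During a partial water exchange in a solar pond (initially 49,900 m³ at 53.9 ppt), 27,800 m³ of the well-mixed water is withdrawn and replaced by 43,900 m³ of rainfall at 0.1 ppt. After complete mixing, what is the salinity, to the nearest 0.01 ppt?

Remaining after removal: 22,100 m³ at 53.9 ppt (salt = 1,191,190)
After addition: salt = 1,191,190 + 43,900×0.1 = 1,195,580; volume = 66,000 m³
S = 1,195,580 / 66,000 = 18.1148 ppt

18.11 ppt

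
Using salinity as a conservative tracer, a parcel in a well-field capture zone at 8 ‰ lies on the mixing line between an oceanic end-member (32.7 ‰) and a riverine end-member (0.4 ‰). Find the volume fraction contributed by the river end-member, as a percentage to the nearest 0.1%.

Let f be the freshwater fraction. Salt balance per unit volume:
f×0.4 + (1−f)×32.7 = 8
f = (32.7 − 8) / (32.7 − 0.4) = 24.7/32.3 = 0.7647

76.5%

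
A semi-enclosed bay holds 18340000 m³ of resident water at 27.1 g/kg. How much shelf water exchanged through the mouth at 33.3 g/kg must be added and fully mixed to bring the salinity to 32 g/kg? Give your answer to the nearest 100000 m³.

Salt balance: 18,340,000×27.1 + V×33.3 = (18,340,000+V)×32
497,014,000 + 33.3V = 586,880,000 + 32V
89,866,000 = 1.3V
V = 69,127,692.31 m³

69100000 m³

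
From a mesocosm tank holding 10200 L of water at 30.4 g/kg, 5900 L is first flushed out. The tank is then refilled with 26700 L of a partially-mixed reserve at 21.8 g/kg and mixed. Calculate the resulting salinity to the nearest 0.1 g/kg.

23.0 g/kg

Remaining after removal: 4,300 L at 30.4 g/kg (salt = 130,720)
After addition: salt = 130,720 + 26,700×21.8 = 712,780; volume = 31,000 L
S = 712,780 / 31,000 = 22.9929 g/kg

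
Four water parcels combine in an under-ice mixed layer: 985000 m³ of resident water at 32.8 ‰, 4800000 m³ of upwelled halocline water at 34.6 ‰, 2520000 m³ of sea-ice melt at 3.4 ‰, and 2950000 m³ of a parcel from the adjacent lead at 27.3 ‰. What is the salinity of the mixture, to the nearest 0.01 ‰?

25.54 ‰

Mass of salt is conserved:
salt = 985,000×32.8 + 4,800,000×34.6 + 2,520,000×3.4 + 2,950,000×27.3 = 32,308,000 + 166,080,000 + 8,568,000 + 80,535,000 = 287,491,000
volume = 985,000 + 4,800,000 + 2,520,000 + 2,950,000 = 11,255,000 m³
S = 287,491,000 / 11,255,000 = 25.5434 ‰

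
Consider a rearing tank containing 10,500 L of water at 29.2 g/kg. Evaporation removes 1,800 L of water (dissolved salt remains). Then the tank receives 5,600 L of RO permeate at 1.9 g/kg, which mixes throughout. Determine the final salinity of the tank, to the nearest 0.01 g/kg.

After evaporation: salt = 10,500×29.2 = 306,600; volume = 10,500 − 1,800 = 8,700 L
After mixing: salt = 306,600 + 5,600×1.9 = 317,240; volume = 8,700 + 5,600 = 14,300 L
S = 317,240 / 14,300 = 22.1846 g/kg

22.18 g/kg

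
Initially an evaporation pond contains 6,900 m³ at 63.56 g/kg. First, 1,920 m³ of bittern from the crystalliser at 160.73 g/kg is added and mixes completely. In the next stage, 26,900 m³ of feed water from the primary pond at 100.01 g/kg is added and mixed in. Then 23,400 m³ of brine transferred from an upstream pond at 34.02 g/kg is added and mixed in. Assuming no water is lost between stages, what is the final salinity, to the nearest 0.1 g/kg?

Weighted by volume,
Initial salt = 6,900×63.56 = 438,564
After stage 1: salt = 438,564 + 1,920×160.73 = 747,165.6; volume = 8,820 m³; S = 84.713 g/kg
After stage 2: salt = 747,165.6 + 26,900×100.01 = 3,437,434.6; volume = 35,720 m³; S = 96.233 g/kg
After stage 3: salt = 3,437,434.6 + 23,400×34.02 = 4,233,502.6; volume = 59,120 m³
S = 4,233,502.6 / 59,120 = 71.6086 g/kg

71.6 g/kg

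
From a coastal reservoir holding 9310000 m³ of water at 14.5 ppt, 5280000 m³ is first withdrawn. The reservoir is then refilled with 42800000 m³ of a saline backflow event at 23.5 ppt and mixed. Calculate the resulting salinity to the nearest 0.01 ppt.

Remaining after removal: 4,030,000 m³ at 14.5 ppt (salt = 58,435,000)
After addition: salt = 58,435,000 + 42,800,000×23.5 = 1,064,235,000; volume = 46,830,000 m³
S = 1,064,235,000 / 46,830,000 = 22.7255 ppt

22.73 ppt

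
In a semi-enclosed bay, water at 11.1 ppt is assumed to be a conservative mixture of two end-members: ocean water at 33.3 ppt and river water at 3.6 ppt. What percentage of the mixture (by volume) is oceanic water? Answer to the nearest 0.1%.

25.3%

Let g be the oceanic fraction. Salt balance per unit volume:
g×33.3 + (1−g)×3.6 = 11.1
g = (11.1 − 3.6) / (33.3 − 3.6) = 7.5/29.7 = 0.2525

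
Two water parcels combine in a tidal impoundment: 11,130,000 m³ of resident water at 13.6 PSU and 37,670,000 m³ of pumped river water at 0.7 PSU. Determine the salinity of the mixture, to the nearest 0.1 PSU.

3.6 PSU

Salt balance:
salt = 11,130,000×13.6 + 37,670,000×0.7 = 151,368,000 + 26,369,000 = 177,737,000
volume = 11,130,000 + 37,670,000 = 48,800,000 m³
S = 177,737,000 / 48,800,000 = 3.642 PSU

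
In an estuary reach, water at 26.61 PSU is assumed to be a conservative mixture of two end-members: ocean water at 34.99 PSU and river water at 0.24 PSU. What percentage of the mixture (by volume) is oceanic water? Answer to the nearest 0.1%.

75.9%

Let g be the oceanic fraction. Salt balance per unit volume:
g×34.99 + (1−g)×0.24 = 26.61
g = (26.61 − 0.24) / (34.99 − 0.24) = 26.37/34.75 = 0.7588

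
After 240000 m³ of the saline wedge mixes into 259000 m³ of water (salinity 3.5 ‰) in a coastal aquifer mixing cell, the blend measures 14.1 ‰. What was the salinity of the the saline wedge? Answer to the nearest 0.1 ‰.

25.5 ‰

Salt balance: 259,000×3.5 + 240,000×S = 499,000×14.1
906,500 + 240,000·S = 7,035,900
S = (7,035,900 − 906,500) / 240,000 = 25.5392 ‰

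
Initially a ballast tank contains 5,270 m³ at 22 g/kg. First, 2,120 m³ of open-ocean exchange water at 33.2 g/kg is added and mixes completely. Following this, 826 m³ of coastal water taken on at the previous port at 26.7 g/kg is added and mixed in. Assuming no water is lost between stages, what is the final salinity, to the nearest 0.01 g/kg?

Total salt / total volume:
Initial salt = 5,270×22 = 115,940
After stage 1: salt = 115,940 + 2,120×33.2 = 186,324; volume = 7,390 m³; S = 25.213 g/kg
After stage 2: salt = 186,324 + 826×26.7 = 208,378.2; volume = 8,216 m³
S = 208,378.2 / 8,216 = 25.3625 g/kg

25.36 g/kg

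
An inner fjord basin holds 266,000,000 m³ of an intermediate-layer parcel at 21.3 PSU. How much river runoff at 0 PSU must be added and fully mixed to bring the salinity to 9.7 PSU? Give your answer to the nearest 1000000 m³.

318000000 m³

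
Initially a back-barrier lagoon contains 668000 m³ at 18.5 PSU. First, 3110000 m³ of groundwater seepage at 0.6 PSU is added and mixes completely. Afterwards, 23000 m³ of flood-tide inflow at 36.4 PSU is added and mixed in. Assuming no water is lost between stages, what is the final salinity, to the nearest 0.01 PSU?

3.96 PSU

Total salt / total volume:
Initial salt = 668,000×18.5 = 12,358,000
After stage 1: salt = 12,358,000 + 3,110,000×0.6 = 14,224,000; volume = 3,778,000 m³; S = 3.765 PSU
After stage 2: salt = 14,224,000 + 23,000×36.4 = 15,061,200; volume = 3,801,000 m³
S = 15,061,200 / 3,801,000 = 3.9624 PSU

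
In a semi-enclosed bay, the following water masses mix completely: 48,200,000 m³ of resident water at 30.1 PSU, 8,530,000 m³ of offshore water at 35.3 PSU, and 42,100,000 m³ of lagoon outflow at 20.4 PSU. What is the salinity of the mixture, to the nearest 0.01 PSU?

26.42 PSU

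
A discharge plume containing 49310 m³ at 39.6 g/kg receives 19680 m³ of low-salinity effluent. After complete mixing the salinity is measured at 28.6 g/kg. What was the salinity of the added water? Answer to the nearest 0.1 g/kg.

1.0 g/kg

Salt balance: 49,310×39.6 + 19,680×S = 68,990×28.6
1,952,676 + 19,680·S = 1,973,114
S = (1,973,114 − 1,952,676) / 19,680 = 1.0385 g/kg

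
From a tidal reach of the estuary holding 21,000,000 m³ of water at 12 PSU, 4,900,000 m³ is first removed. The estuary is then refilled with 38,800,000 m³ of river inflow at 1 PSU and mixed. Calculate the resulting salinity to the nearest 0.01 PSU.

Remaining after removal: 16,100,000 m³ at 12 PSU (salt = 193,200,000)
After addition: salt = 193,200,000 + 38,800,000×1 = 232,000,000; volume = 54,900,000 m³
S = 232,000,000 / 54,900,000 = 4.2259 PSU

4.23 PSU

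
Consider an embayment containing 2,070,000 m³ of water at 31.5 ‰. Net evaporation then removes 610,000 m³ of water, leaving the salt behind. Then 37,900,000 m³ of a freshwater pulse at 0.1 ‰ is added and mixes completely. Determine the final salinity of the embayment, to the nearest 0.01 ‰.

1.75 ‰

After evaporation: salt = 2,070,000×31.5 = 65,205,000; volume = 2,070,000 − 610,000 = 1,460,000 m³
After mixing: salt = 65,205,000 + 37,900,000×0.1 = 68,995,000; volume = 1,460,000 + 37,900,000 = 39,360,000 m³
S = 68,995,000 / 39,360,000 = 1.7529 ‰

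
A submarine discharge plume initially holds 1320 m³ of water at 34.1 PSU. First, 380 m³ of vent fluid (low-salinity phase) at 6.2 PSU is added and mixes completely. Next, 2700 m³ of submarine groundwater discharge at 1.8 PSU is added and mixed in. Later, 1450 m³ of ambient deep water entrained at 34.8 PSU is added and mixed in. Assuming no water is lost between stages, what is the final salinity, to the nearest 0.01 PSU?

17.55 PSU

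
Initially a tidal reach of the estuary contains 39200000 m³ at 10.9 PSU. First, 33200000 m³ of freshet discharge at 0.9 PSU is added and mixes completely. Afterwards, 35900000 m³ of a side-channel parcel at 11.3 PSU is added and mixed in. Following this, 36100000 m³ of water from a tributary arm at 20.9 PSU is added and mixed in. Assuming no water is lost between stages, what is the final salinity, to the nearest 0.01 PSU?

11.20 PSU

Conserving salt mass:
Initial salt = 39,200,000×10.9 = 427,280,000
After stage 1: salt = 427,280,000 + 33,200,000×0.9 = 457,160,000; volume = 72,400,000 m³; S = 6.314 PSU
After stage 2: salt = 457,160,000 + 35,900,000×11.3 = 862,830,000; volume = 108,300,000 m³; S = 7.967 PSU
After stage 3: salt = 862,830,000 + 36,100,000×20.9 = 1,617,320,000; volume = 144,400,000 m³
S = 1,617,320,000 / 144,400,000 = 11.2003 PSU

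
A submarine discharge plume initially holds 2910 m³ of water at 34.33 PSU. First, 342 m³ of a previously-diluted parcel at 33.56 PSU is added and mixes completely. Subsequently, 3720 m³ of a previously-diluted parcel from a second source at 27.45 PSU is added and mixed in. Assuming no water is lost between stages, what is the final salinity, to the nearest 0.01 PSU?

30.62 PSU

By conservation of dissolved salt,
Initial salt = 2,910×34.33 = 99,900.3
After stage 1: salt = 99,900.3 + 342×33.56 = 111,377.82; volume = 3,252 m³; S = 34.249 PSU
After stage 2: salt = 111,377.82 + 3,720×27.45 = 213,491.82; volume = 6,972 m³
S = 213,491.82 / 6,972 = 30.6213 PSU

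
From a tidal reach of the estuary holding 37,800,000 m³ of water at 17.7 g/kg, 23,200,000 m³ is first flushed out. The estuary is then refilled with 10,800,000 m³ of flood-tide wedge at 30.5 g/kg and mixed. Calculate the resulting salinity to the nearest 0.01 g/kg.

23.14 g/kg

Remaining after removal: 14,600,000 m³ at 17.7 g/kg (salt = 258,420,000)
After addition: salt = 258,420,000 + 10,800,000×30.5 = 587,820,000; volume = 25,400,000 m³
S = 587,820,000 / 25,400,000 = 23.1425 g/kg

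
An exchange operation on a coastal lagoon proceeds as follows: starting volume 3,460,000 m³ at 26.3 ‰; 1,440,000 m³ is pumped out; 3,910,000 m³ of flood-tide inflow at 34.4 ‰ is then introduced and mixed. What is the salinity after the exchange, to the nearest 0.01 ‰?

Remaining after removal: 2,020,000 m³ at 26.3 ‰ (salt = 53,126,000)
After addition: salt = 53,126,000 + 3,910,000×34.4 = 187,630,000; volume = 5,930,000 m³
S = 187,630,000 / 5,930,000 = 31.6408 ‰

31.64 ‰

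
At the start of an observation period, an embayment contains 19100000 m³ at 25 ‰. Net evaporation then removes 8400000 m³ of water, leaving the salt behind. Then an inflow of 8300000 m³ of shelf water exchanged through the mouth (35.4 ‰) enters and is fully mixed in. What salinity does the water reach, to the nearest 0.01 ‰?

After evaporation: salt = 19,100,000×25 = 477,500,000; volume = 19,100,000 − 8,400,000 = 10,700,000 m³
After mixing: salt = 477,500,000 + 8,300,000×35.4 = 771,320,000; volume = 10,700,000 + 8,300,000 = 19,000,000 m³
S = 771,320,000 / 19,000,000 = 40.5958 ‰

40.60 ‰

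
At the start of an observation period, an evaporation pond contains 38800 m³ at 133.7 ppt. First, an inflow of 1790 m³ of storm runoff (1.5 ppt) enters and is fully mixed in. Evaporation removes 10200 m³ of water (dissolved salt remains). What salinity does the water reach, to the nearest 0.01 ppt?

After mixing: salt = 38,800×133.7 + 1,790×1.5 = 5,190,245; volume = 40,590 m³
After evaporation: salt unchanged = 5,190,245; volume = 40,590 − 10,200 = 30,390 m³
S = 5,190,245 / 30,390 = 170.7879 ppt

170.79 ppt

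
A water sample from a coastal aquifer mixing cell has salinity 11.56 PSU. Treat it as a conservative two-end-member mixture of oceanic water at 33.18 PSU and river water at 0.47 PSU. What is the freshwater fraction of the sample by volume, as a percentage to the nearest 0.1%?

66.1%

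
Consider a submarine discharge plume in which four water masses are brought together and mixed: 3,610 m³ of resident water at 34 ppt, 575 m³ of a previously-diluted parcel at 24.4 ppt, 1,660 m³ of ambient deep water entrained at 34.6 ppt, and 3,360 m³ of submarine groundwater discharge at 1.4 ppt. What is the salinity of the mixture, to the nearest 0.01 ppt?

Mass of salt is conserved:
salt = 3,610×34 + 575×24.4 + 1,660×34.6 + 3,360×1.4 = 122,740 + 14,030 + 57,436 + 4,704 = 198,910
volume = 3,610 + 575 + 1,660 + 3,360 = 9,205 m³
S = 198,910 / 9,205 = 21.6089 ppt

21.61 ppt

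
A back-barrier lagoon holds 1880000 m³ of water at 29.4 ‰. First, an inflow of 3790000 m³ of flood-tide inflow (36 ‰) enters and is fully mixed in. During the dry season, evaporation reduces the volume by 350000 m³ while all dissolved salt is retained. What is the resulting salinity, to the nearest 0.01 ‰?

After mixing: salt = 1,880,000×29.4 + 3,790,000×36 = 191,712,000; volume = 5,670,000 m³
After evaporation: salt unchanged = 191,712,000; volume = 5,670,000 − 350,000 = 5,320,000 m³
S = 191,712,000 / 5,320,000 = 36.0361 ‰

36.04 ‰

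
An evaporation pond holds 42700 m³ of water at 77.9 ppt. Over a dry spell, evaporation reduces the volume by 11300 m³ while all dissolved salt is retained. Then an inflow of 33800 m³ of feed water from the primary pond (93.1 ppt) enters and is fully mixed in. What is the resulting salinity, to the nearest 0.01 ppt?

After evaporation: salt = 42,700×77.9 = 3,326,330; volume = 42,700 − 11,300 = 31,400 m³
After mixing: salt = 3,326,330 + 33,800×93.1 = 6,473,110; volume = 31,400 + 33,800 = 65,200 m³
S = 6,473,110 / 65,200 = 99.2808 ppt

99.28 ppt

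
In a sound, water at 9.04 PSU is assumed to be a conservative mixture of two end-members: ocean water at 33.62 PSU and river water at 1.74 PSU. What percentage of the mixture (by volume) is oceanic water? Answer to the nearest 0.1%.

22.9%

Let g be the oceanic fraction. Salt balance per unit volume:
g×33.62 + (1−g)×1.74 = 9.04
g = (9.04 − 1.74) / (33.62 − 1.74) = 7.3/31.88 = 0.229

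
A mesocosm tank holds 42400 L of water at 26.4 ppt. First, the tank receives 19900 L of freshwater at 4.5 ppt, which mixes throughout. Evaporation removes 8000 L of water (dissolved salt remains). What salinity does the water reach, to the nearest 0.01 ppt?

22.26 ppt

After mixing: salt = 42,400×26.4 + 19,900×4.5 = 1,208,910; volume = 62,300 L
After evaporation: salt unchanged = 1,208,910; volume = 62,300 − 8,000 = 54,300 L
S = 1,208,910 / 54,300 = 22.2635 ppt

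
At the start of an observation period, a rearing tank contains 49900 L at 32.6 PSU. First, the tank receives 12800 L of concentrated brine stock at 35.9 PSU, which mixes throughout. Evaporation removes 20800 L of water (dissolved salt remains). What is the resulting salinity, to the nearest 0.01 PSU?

After mixing: salt = 49,900×32.6 + 12,800×35.9 = 2,086,260; volume = 62,700 L
After evaporation: salt unchanged = 2,086,260; volume = 62,700 − 20,800 = 41,900 L
S = 2,086,260 / 41,900 = 49.7914 PSU

49.79 PSU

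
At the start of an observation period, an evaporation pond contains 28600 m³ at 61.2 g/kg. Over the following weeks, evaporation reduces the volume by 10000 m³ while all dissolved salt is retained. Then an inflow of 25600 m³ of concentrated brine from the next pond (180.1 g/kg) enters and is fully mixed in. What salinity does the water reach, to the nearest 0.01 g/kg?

143.91 g/kg

After evaporation: salt = 28,600×61.2 = 1,750,320; volume = 28,600 − 10,000 = 18,600 m³
After mixing: salt = 1,750,320 + 25,600×180.1 = 6,360,880; volume = 18,600 + 25,600 = 44,200 m³
S = 6,360,880 / 44,200 = 143.9113 g/kg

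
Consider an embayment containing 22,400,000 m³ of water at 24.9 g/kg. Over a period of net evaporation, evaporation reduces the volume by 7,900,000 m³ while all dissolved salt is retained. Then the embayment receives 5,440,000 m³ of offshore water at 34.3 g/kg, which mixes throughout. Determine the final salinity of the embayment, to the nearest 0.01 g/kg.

After evaporation: salt = 22,400,000×24.9 = 557,760,000; volume = 22,400,000 − 7,900,000 = 14,500,000 m³
After mixing: salt = 557,760,000 + 5,440,000×34.3 = 744,352,000; volume = 14,500,000 + 5,440,000 = 19,940,000 m³
S = 744,352,000 / 19,940,000 = 37.3296 g/kg

37.33 g/kg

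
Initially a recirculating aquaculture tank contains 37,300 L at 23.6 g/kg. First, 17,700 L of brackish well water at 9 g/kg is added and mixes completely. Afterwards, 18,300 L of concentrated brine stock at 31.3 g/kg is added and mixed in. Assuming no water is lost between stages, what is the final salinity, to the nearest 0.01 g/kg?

Salt balance:
Initial salt = 37,300×23.6 = 880,280
After stage 1: salt = 880,280 + 17,700×9 = 1,039,580; volume = 55,000 L; S = 18.901 g/kg
After stage 2: salt = 1,039,580 + 18,300×31.3 = 1,612,370; volume = 73,300 L
S = 1,612,370 / 73,300 = 21.9969 g/kg

22.00 g/kg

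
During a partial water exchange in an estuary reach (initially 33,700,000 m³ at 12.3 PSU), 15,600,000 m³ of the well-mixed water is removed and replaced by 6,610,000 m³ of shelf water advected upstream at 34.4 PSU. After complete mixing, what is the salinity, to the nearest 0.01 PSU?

18.21 PSU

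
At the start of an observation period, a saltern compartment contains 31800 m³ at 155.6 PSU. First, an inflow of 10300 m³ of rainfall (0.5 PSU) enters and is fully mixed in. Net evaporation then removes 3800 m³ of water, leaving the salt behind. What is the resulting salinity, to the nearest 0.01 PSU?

129.33 PSU

After mixing: salt = 31,800×155.6 + 10,300×0.5 = 4,953,230; volume = 42,100 m³
After evaporation: salt unchanged = 4,953,230; volume = 42,100 − 3,800 = 38,300 m³
S = 4,953,230 / 38,300 = 129.3272 PSU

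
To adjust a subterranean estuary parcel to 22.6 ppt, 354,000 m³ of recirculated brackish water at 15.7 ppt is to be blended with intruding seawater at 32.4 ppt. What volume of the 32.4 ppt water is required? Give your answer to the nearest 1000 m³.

Salt balance: 354,000×15.7 + V×32.4 = (354,000+V)×22.6
5,557,800 + 32.4V = 8,000,400 + 22.6V
2,442,600 = 9.8V
V = 249,244.9 m³

249000 m³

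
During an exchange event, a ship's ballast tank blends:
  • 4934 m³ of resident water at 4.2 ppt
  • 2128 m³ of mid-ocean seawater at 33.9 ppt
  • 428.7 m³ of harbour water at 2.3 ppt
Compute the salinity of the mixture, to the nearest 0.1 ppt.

12.5 ppt

Salt balance:
salt = 4,934×4.2 + 2,128×33.9 + 428.7×2.3 = 20,722.8 + 72,139.2 + 986.01 = 93,848.01
volume = 4,934 + 2,128 + 428.7 = 7,490.7 m³
S = 93,848.01 / 7,490.7 = 12.529 ppt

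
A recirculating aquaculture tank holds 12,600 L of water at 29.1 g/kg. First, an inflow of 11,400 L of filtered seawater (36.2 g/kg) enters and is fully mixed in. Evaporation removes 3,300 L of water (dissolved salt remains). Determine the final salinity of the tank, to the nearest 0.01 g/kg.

After mixing: salt = 12,600×29.1 + 11,400×36.2 = 779,340; volume = 24,000 L
After evaporation: salt unchanged = 779,340; volume = 24,000 − 3,300 = 20,700 L
S = 779,340 / 20,700 = 37.6493 g/kg

37.65 g/kg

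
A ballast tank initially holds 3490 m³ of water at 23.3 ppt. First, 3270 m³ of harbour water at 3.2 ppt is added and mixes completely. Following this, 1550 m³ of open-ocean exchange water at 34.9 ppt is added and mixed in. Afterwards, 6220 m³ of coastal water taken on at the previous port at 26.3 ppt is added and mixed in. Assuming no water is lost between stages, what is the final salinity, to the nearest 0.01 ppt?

21.30 ppt

Conserving salt mass:
Initial salt = 3,490×23.3 = 81,317
After stage 1: salt = 81,317 + 3,270×3.2 = 91,781; volume = 6,760 m³; S = 13.577 ppt
After stage 2: salt = 91,781 + 1,550×34.9 = 145,876; volume = 8,310 m³; S = 17.554 ppt
After stage 3: salt = 145,876 + 6,220×26.3 = 309,462; volume = 14,530 m³
S = 309,462 / 14,530 = 21.2981 ppt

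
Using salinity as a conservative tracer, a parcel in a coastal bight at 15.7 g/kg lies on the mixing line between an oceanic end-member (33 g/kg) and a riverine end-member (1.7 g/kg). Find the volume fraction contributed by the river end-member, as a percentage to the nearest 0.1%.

55.3%

Let f be the freshwater fraction. Salt balance per unit volume:
f×1.7 + (1−f)×33 = 15.7
f = (33 − 15.7) / (33 − 1.7) = 17.3/31.3 = 0.5527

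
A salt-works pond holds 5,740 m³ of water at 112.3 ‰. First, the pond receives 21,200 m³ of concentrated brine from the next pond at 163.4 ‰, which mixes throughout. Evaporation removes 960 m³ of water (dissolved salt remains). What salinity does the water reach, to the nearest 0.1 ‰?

After mixing: salt = 5,740×112.3 + 21,200×163.4 = 4,108,682; volume = 26,940 m³
After evaporation: salt unchanged = 4,108,682; volume = 26,940 − 960 = 25,980 m³
S = 4,108,682 / 25,980 = 158.1479 ‰

158.1 ‰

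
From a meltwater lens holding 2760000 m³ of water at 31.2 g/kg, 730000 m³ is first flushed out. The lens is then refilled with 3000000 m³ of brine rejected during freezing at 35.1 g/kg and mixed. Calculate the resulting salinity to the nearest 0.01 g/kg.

33.53 g/kg

Remaining after removal: 2,030,000 m³ at 31.2 g/kg (salt = 63,336,000)
After addition: salt = 63,336,000 + 3,000,000×35.1 = 168,636,000; volume = 5,030,000 m³
S = 168,636,000 / 5,030,000 = 33.526 g/kg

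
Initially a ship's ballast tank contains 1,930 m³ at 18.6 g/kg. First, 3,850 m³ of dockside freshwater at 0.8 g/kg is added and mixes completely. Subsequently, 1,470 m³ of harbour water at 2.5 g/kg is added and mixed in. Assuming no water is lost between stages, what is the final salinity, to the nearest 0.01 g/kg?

5.88 g/kg

Weighted by volume,
Initial salt = 1,930×18.6 = 35,898
After stage 1: salt = 35,898 + 3,850×0.8 = 38,978; volume = 5,780 m³; S = 6.744 g/kg
After stage 2: salt = 38,978 + 1,470×2.5 = 42,653; volume = 7,250 m³
S = 42,653 / 7,250 = 5.8832 g/kg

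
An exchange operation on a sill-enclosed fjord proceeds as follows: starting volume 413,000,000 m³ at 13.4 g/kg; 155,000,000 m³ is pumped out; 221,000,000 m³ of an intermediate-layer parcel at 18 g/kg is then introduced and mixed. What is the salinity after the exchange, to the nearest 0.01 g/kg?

Remaining after removal: 258,000,000 m³ at 13.4 g/kg (salt = 3,457,200,000)
After addition: salt = 3,457,200,000 + 221,000,000×18 = 7,435,200,000; volume = 479,000,000 m³
S = 7,435,200,000 / 479,000,000 = 15.5223 g/kg

15.52 g/kg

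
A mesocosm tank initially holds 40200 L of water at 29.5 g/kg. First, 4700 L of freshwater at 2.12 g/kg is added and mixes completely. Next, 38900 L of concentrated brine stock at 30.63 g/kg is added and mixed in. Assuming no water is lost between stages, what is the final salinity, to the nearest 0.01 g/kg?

28.49 g/kg

Weighted by volume,
Initial salt = 40,200×29.5 = 1,185,900
After stage 1: salt = 1,185,900 + 4,700×2.12 = 1,195,864; volume = 44,900 L; S = 26.634 g/kg
After stage 2: salt = 1,195,864 + 38,900×30.63 = 2,387,371; volume = 83,800 L
S = 2,387,371 / 83,800 = 28.4889 g/kg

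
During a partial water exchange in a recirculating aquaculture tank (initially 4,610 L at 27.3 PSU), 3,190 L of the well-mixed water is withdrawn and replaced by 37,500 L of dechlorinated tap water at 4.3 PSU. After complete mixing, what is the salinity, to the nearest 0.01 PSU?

Remaining after removal: 1,420 L at 27.3 PSU (salt = 38,766)
After addition: salt = 38,766 + 37,500×4.3 = 200,016; volume = 38,920 L
S = 200,016 / 38,920 = 5.1392 PSU

5.14 PSU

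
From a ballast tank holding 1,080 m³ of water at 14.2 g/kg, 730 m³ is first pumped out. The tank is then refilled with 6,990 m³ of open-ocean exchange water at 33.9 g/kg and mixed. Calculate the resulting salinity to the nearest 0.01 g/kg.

Remaining after removal: 350 m³ at 14.2 g/kg (salt = 4,970)
After addition: salt = 4,970 + 6,990×33.9 = 241,931; volume = 7,340 m³
S = 241,931 / 7,340 = 32.9606 g/kg

32.96 g/kg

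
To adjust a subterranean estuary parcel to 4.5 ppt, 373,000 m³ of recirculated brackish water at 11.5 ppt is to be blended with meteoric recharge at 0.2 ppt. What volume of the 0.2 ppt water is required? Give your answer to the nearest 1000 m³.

607000 m³

Salt balance: 373,000×11.5 + V×0.2 = (373,000+V)×4.5
4,289,500 + 0.2V = 1,678,500 + 4.5V
2,611,000 = 4.3V
V = 607,209.3 m³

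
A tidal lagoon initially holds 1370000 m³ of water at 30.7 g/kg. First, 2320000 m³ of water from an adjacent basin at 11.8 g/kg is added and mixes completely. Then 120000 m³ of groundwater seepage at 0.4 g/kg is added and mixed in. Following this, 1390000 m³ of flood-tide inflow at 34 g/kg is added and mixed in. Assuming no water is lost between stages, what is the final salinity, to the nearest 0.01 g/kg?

22.45 g/kg

Salt balance:
Initial salt = 1,370,000×30.7 = 42,059,000
After stage 1: salt = 42,059,000 + 2,320,000×11.8 = 69,435,000; volume = 3,690,000 m³; S = 18.817 g/kg
After stage 2: salt = 69,435,000 + 120,000×0.4 = 69,483,000; volume = 3,810,000 m³; S = 18.237 g/kg
After stage 3: salt = 69,483,000 + 1,390,000×34 = 116,743,000; volume = 5,200,000 m³
S = 116,743,000 / 5,200,000 = 22.4506 g/kg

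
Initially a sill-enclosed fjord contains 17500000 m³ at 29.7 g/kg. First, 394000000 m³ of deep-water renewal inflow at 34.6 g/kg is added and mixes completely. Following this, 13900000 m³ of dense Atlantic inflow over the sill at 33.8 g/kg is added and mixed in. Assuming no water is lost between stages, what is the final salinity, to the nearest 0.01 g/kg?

Weighted by volume,
Initial salt = 17,500,000×29.7 = 519,750,000
After stage 1: salt = 519,750,000 + 394,000,000×34.6 = 14,152,150,000; volume = 411,500,000 m³; S = 34.392 g/kg
After stage 2: salt = 14,152,150,000 + 13,900,000×33.8 = 14,621,970,000; volume = 425,400,000 m³
S = 14,621,970,000 / 425,400,000 = 34.3723 g/kg

34.37 g/kg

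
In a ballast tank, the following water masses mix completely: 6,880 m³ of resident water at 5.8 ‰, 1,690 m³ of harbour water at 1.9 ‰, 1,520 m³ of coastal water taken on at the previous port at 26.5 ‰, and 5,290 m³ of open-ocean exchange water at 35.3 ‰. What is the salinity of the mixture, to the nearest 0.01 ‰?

17.56 ‰

Total salt / total volume:
salt = 6,880×5.8 + 1,690×1.9 + 1,520×26.5 + 5,290×35.3 = 39,904 + 3,211 + 40,280 + 186,737 = 270,132
volume = 6,880 + 1,690 + 1,520 + 5,290 = 15,380 m³
S = 270,132 / 15,380 = 17.5638 ‰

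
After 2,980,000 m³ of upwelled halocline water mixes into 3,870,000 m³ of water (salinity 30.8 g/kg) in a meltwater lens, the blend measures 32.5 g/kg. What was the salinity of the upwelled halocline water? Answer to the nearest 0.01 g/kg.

Salt balance: 3,870,000×30.8 + 2,980,000×S = 6,850,000×32.5
119,196,000 + 2,980,000·S = 222,625,000
S = (222,625,000 − 119,196,000) / 2,980,000 = 34.7077 g/kg

34.71 g/kg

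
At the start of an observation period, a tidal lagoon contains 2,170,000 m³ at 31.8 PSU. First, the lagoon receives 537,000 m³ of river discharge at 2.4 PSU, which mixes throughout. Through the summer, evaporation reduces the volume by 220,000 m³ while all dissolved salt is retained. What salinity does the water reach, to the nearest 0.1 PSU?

After mixing: salt = 2,170,000×31.8 + 537,000×2.4 = 70,294,800; volume = 2,707,000 m³
After evaporation: salt unchanged = 70,294,800; volume = 2,707,000 − 220,000 = 2,487,000 m³
S = 70,294,800 / 2,487,000 = 28.2649 PSU

28.3 PSU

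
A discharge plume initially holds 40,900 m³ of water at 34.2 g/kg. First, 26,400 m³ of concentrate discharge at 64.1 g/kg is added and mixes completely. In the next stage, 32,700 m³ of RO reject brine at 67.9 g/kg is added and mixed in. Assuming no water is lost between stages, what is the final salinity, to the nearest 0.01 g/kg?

53.11 g/kg

By conservation of dissolved salt,
Initial salt = 40,900×34.2 = 1,398,780
After stage 1: salt = 1,398,780 + 26,400×64.1 = 3,091,020; volume = 67,300 m³; S = 45.929 g/kg
After stage 2: salt = 3,091,020 + 32,700×67.9 = 5,311,350; volume = 100,000 m³
S = 5,311,350 / 100,000 = 53.1135 g/kg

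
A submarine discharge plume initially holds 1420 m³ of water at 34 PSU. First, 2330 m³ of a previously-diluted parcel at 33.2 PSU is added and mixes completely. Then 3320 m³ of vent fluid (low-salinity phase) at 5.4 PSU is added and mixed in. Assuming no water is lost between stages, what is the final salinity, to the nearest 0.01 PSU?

20.31 PSU

Total salt / total volume:
Initial salt = 1,420×34 = 48,280
After stage 1: salt = 48,280 + 2,330×33.2 = 125,636; volume = 3,750 m³; S = 33.503 PSU
After stage 2: salt = 125,636 + 3,320×5.4 = 143,564; volume = 7,070 m³
S = 143,564 / 7,070 = 20.3061 PSU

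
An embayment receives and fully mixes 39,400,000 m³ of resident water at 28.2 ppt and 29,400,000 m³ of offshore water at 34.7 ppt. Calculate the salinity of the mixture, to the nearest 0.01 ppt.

30.98 ppt

Conserving salt mass:
salt = 39,400,000×28.2 + 29,400,000×34.7 = 1,111,080,000 + 1,020,180,000 = 2,131,260,000
volume = 39,400,000 + 29,400,000 = 68,800,000 m³
S = 2,131,260,000 / 68,800,000 = 30.9776 ppt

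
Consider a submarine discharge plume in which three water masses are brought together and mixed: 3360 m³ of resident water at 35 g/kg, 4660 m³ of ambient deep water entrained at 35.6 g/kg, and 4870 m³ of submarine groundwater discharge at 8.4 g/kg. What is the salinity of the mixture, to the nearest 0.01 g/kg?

25.17 g/kg

By conservation of dissolved salt,
salt = 3,360×35 + 4,660×35.6 + 4,870×8.4 = 117,600 + 165,896 + 40,908 = 324,404
volume = 3,360 + 4,660 + 4,870 = 12,890 m³
S = 324,404 / 12,890 = 25.1671 g/kg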